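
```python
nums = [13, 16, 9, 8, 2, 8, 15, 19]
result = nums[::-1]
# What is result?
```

nums has length 8. The slice nums[::-1] selects indices [7, 6, 5, 4, 3, 2, 1, 0] (7->19, 6->15, 5->8, 4->2, 3->8, 2->9, 1->16, 0->13), giving [19, 15, 8, 2, 8, 9, 16, 13].

[19, 15, 8, 2, 8, 9, 16, 13]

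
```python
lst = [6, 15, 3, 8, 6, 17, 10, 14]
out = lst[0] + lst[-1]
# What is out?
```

lst has length 8. lst[0] = 6.
lst has length 8. Negative index -1 maps to positive index 8 + (-1) = 7. lst[7] = 14.
Sum: 6 + 14 = 20.

20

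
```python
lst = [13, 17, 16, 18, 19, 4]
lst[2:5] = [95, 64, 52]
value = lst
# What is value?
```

lst starts as [13, 17, 16, 18, 19, 4] (length 6). The slice lst[2:5] covers indices [2, 3, 4] with values [16, 18, 19]. Replacing that slice with [95, 64, 52] (same length) produces [13, 17, 95, 64, 52, 4].

[13, 17, 95, 64, 52, 4]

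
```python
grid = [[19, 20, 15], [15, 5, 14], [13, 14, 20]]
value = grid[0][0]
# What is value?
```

grid[0] = [19, 20, 15]. Taking column 0 of that row yields 19.

19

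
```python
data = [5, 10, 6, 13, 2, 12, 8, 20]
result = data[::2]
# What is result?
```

data has length 8. The slice data[::2] selects indices [0, 2, 4, 6] (0->5, 2->6, 4->2, 6->8), giving [5, 6, 2, 8].

[5, 6, 2, 8]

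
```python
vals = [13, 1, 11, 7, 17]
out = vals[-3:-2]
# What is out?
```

vals has length 5. The slice vals[-3:-2] selects indices [2] (2->11), giving [11].

[11]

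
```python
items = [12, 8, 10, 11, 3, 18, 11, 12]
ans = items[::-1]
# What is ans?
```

items has length 8. The slice items[::-1] selects indices [7, 6, 5, 4, 3, 2, 1, 0] (7->12, 6->11, 5->18, 4->3, 3->11, 2->10, 1->8, 0->12), giving [12, 11, 18, 3, 11, 10, 8, 12].

[12, 11, 18, 3, 11, 10, 8, 12]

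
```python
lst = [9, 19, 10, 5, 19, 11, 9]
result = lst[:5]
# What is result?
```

lst has length 7. The slice lst[:5] selects indices [0, 1, 2, 3, 4] (0->9, 1->19, 2->10, 3->5, 4->19), giving [9, 19, 10, 5, 19].

[9, 19, 10, 5, 19]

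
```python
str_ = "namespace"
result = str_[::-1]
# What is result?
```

str_ has length 9. The slice str_[::-1] selects indices [8, 7, 6, 5, 4, 3, 2, 1, 0] (8->'e', 7->'c', 6->'a', 5->'p', 4->'s', 3->'e', 2->'m', 1->'a', 0->'n'), giving 'ecapseman'.

'ecapseman'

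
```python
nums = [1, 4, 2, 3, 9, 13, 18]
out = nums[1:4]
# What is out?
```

nums has length 7. The slice nums[1:4] selects indices [1, 2, 3] (1->4, 2->2, 3->3), giving [4, 2, 3].

[4, 2, 3]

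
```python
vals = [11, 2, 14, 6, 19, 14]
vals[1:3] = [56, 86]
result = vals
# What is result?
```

vals starts as [11, 2, 14, 6, 19, 14] (length 6). The slice vals[1:3] covers indices [1, 2] with values [2, 14]. Replacing that slice with [56, 86] (same length) produces [11, 56, 86, 6, 19, 14].

[11, 56, 86, 6, 19, 14]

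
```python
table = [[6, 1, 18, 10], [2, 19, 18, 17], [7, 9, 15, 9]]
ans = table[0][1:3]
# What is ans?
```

table[0] = [6, 1, 18, 10]. table[0] has length 4. The slice table[0][1:3] selects indices [1, 2] (1->1, 2->18), giving [1, 18].

[1, 18]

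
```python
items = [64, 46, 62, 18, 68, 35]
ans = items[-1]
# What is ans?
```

items has length 6. Negative index -1 maps to positive index 6 + (-1) = 5. items[5] = 35.

35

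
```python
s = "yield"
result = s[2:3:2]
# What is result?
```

s has length 5. The slice s[2:3:2] selects indices [2] (2->'e'), giving 'e'.

'e'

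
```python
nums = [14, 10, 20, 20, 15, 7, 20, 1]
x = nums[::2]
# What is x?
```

nums has length 8. The slice nums[::2] selects indices [0, 2, 4, 6] (0->14, 2->20, 4->15, 6->20), giving [14, 20, 15, 20].

[14, 20, 15, 20]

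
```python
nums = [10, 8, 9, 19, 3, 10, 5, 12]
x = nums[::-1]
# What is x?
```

nums has length 8. The slice nums[::-1] selects indices [7, 6, 5, 4, 3, 2, 1, 0] (7->12, 6->5, 5->10, 4->3, 3->19, 2->9, 1->8, 0->10), giving [12, 5, 10, 3, 19, 9, 8, 10].

[12, 5, 10, 3, 19, 9, 8, 10]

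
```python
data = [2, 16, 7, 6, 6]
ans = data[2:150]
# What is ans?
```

data has length 5. The slice data[2:150] selects indices [2, 3, 4] (2->7, 3->6, 4->6), giving [7, 6, 6].

[7, 6, 6]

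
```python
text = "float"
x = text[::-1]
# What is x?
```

text has length 5. The slice text[::-1] selects indices [4, 3, 2, 1, 0] (4->'t', 3->'a', 2->'o', 1->'l', 0->'f'), giving 'taolf'.

'taolf'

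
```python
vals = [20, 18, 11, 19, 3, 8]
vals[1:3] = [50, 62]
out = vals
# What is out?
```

vals starts as [20, 18, 11, 19, 3, 8] (length 6). The slice vals[1:3] covers indices [1, 2] with values [18, 11]. Replacing that slice with [50, 62] (same length) produces [20, 50, 62, 19, 3, 8].

[20, 50, 62, 19, 3, 8]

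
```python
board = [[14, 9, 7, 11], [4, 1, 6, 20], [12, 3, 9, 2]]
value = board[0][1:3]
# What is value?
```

board[0] = [14, 9, 7, 11]. board[0] has length 4. The slice board[0][1:3] selects indices [1, 2] (1->9, 2->7), giving [9, 7].

[9, 7]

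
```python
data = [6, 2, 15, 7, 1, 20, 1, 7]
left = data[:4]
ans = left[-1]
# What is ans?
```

data has length 8. The slice data[:4] selects indices [0, 1, 2, 3] (0->6, 1->2, 2->15, 3->7), giving [6, 2, 15, 7]. So left = [6, 2, 15, 7]. Then left[-1] = 7.

7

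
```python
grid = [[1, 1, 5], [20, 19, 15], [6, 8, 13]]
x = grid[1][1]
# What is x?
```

grid[1] = [20, 19, 15]. Taking column 1 of that row yields 19.

19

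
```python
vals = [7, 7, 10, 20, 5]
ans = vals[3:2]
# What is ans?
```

vals has length 5. The slice vals[3:2] resolves to an empty index range, so the result is [].

[]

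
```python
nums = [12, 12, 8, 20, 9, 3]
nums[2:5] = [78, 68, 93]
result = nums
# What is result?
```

nums starts as [12, 12, 8, 20, 9, 3] (length 6). The slice nums[2:5] covers indices [2, 3, 4] with values [8, 20, 9]. Replacing that slice with [78, 68, 93] (same length) produces [12, 12, 78, 68, 93, 3].

[12, 12, 78, 68, 93, 3]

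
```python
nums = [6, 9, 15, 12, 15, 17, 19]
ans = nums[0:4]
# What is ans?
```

nums has length 7. The slice nums[0:4] selects indices [0, 1, 2, 3] (0->6, 1->9, 2->15, 3->12), giving [6, 9, 15, 12].

[6, 9, 15, 12]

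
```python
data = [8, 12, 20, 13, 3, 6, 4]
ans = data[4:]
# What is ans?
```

data has length 7. The slice data[4:] selects indices [4, 5, 6] (4->3, 5->6, 6->4), giving [3, 6, 4].

[3, 6, 4]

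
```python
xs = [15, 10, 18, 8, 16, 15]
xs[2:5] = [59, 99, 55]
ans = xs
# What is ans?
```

xs starts as [15, 10, 18, 8, 16, 15] (length 6). The slice xs[2:5] covers indices [2, 3, 4] with values [18, 8, 16]. Replacing that slice with [59, 99, 55] (same length) produces [15, 10, 59, 99, 55, 15].

[15, 10, 59, 99, 55, 15]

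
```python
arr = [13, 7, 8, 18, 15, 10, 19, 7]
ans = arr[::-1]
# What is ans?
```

arr has length 8. The slice arr[::-1] selects indices [7, 6, 5, 4, 3, 2, 1, 0] (7->7, 6->19, 5->10, 4->15, 3->18, 2->8, 1->7, 0->13), giving [7, 19, 10, 15, 18, 8, 7, 13].

[7, 19, 10, 15, 18, 8, 7, 13]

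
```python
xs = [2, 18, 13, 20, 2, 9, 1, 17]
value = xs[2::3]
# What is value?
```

xs has length 8. The slice xs[2::3] selects indices [2, 5] (2->13, 5->9), giving [13, 9].

[13, 9]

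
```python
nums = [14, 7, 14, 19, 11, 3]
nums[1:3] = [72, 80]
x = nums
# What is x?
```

nums starts as [14, 7, 14, 19, 11, 3] (length 6). The slice nums[1:3] covers indices [1, 2] with values [7, 14]. Replacing that slice with [72, 80] (same length) produces [14, 72, 80, 19, 11, 3].

[14, 72, 80, 19, 11, 3]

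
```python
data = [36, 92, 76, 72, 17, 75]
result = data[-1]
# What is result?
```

data has length 6. Negative index -1 maps to positive index 6 + (-1) = 5. data[5] = 75.

75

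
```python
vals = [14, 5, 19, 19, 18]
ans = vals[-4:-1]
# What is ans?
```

vals has length 5. The slice vals[-4:-1] selects indices [1, 2, 3] (1->5, 2->19, 3->19), giving [5, 19, 19].

[5, 19, 19]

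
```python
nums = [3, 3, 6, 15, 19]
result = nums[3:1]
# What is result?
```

nums has length 5. The slice nums[3:1] resolves to an empty index range, so the result is [].

[]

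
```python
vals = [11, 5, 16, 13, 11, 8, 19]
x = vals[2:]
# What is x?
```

vals has length 7. The slice vals[2:] selects indices [2, 3, 4, 5, 6] (2->16, 3->13, 4->11, 5->8, 6->19), giving [16, 13, 11, 8, 19].

[16, 13, 11, 8, 19]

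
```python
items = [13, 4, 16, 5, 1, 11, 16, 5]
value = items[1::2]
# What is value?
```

items has length 8. The slice items[1::2] selects indices [1, 3, 5, 7] (1->4, 3->5, 5->11, 7->5), giving [4, 5, 11, 5].

[4, 5, 11, 5]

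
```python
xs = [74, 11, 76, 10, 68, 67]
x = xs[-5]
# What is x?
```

xs has length 6. Negative index -5 maps to positive index 6 + (-5) = 1. xs[1] = 11.

11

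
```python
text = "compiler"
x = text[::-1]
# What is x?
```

text has length 8. The slice text[::-1] selects indices [7, 6, 5, 4, 3, 2, 1, 0] (7->'r', 6->'e', 5->'l', 4->'i', 3->'p', 2->'m', 1->'o', 0->'c'), giving 'relipmoc'.

'relipmoc'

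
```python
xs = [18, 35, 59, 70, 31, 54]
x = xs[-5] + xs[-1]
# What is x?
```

xs has length 6. Negative index -5 maps to positive index 6 + (-5) = 1. xs[1] = 35.
xs has length 6. Negative index -1 maps to positive index 6 + (-1) = 5. xs[5] = 54.
Sum: 35 + 54 = 89.

89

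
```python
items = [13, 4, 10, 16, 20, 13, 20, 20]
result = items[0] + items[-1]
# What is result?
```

items has length 8. items[0] = 13.
items has length 8. Negative index -1 maps to positive index 8 + (-1) = 7. items[7] = 20.
Sum: 13 + 20 = 33.

33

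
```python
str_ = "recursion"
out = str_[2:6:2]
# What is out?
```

str_ has length 9. The slice str_[2:6:2] selects indices [2, 4] (2->'c', 4->'r'), giving 'cr'.

'cr'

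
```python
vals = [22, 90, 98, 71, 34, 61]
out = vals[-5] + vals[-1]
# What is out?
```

vals has length 6. Negative index -5 maps to positive index 6 + (-5) = 1. vals[1] = 90.
vals has length 6. Negative index -1 maps to positive index 6 + (-1) = 5. vals[5] = 61.
Sum: 90 + 61 = 151.

151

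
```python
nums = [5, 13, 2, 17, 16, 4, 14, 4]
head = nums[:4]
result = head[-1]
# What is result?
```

nums has length 8. The slice nums[:4] selects indices [0, 1, 2, 3] (0->5, 1->13, 2->2, 3->17), giving [5, 13, 2, 17]. So head = [5, 13, 2, 17]. Then head[-1] = 17.

17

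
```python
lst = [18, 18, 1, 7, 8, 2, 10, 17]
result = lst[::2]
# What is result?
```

lst has length 8. The slice lst[::2] selects indices [0, 2, 4, 6] (0->18, 2->1, 4->8, 6->10), giving [18, 1, 8, 10].

[18, 1, 8, 10]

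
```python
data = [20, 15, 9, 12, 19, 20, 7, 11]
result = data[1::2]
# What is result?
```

data has length 8. The slice data[1::2] selects indices [1, 3, 5, 7] (1->15, 3->12, 5->20, 7->11), giving [15, 12, 20, 11].

[15, 12, 20, 11]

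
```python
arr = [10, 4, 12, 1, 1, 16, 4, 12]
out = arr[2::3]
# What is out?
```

arr has length 8. The slice arr[2::3] selects indices [2, 5] (2->12, 5->16), giving [12, 16].

[12, 16]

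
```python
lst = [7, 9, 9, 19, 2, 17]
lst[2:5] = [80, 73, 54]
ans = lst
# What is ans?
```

lst starts as [7, 9, 9, 19, 2, 17] (length 6). The slice lst[2:5] covers indices [2, 3, 4] with values [9, 19, 2]. Replacing that slice with [80, 73, 54] (same length) produces [7, 9, 80, 73, 54, 17].

[7, 9, 80, 73, 54, 17]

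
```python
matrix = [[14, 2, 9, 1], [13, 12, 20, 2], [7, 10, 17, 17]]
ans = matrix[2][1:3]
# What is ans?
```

matrix[2] = [7, 10, 17, 17]. matrix[2] has length 4. The slice matrix[2][1:3] selects indices [1, 2] (1->10, 2->17), giving [10, 17].

[10, 17]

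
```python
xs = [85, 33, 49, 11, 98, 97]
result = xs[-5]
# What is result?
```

xs has length 6. Negative index -5 maps to positive index 6 + (-5) = 1. xs[1] = 33.

33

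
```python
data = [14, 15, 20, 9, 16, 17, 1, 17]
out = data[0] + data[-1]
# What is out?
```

data has length 8. data[0] = 14.
data has length 8. Negative index -1 maps to positive index 8 + (-1) = 7. data[7] = 17.
Sum: 14 + 17 = 31.

31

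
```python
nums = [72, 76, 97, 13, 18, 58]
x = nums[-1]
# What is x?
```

nums has length 6. Negative index -1 maps to positive index 6 + (-1) = 5. nums[5] = 58.

58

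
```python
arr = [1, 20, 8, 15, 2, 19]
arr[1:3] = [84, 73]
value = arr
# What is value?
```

arr starts as [1, 20, 8, 15, 2, 19] (length 6). The slice arr[1:3] covers indices [1, 2] with values [20, 8]. Replacing that slice with [84, 73] (same length) produces [1, 84, 73, 15, 2, 19].

[1, 84, 73, 15, 2, 19]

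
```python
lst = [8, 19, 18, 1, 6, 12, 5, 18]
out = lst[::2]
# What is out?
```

lst has length 8. The slice lst[::2] selects indices [0, 2, 4, 6] (0->8, 2->18, 4->6, 6->5), giving [8, 18, 6, 5].

[8, 18, 6, 5]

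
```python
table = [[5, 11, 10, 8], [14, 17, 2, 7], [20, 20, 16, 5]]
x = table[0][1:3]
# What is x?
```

table[0] = [5, 11, 10, 8]. table[0] has length 4. The slice table[0][1:3] selects indices [1, 2] (1->11, 2->10), giving [11, 10].

[11, 10]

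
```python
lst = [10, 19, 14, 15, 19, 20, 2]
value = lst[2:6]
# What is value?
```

lst has length 7. The slice lst[2:6] selects indices [2, 3, 4, 5] (2->14, 3->15, 4->19, 5->20), giving [14, 15, 19, 20].

[14, 15, 19, 20]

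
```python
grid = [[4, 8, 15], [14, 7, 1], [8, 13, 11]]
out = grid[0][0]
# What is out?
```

grid[0] = [4, 8, 15]. Taking column 0 of that row yields 4.

4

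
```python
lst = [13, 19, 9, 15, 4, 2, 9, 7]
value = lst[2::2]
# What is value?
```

lst has length 8. The slice lst[2::2] selects indices [2, 4, 6] (2->9, 4->4, 6->9), giving [9, 4, 9].

[9, 4, 9]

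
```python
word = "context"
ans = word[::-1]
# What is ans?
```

word has length 7. The slice word[::-1] selects indices [6, 5, 4, 3, 2, 1, 0] (6->'t', 5->'x', 4->'e', 3->'t', 2->'n', 1->'o', 0->'c'), giving 'txetnoc'.

'txetnoc'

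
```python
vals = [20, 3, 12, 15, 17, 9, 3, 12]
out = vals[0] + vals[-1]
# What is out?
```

vals has length 8. vals[0] = 20.
vals has length 8. Negative index -1 maps to positive index 8 + (-1) = 7. vals[7] = 12.
Sum: 20 + 12 = 32.

32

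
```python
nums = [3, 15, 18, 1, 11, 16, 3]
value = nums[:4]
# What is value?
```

nums has length 7. The slice nums[:4] selects indices [0, 1, 2, 3] (0->3, 1->15, 2->18, 3->1), giving [3, 15, 18, 1].

[3, 15, 18, 1]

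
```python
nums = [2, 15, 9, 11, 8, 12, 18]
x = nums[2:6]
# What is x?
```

nums has length 7. The slice nums[2:6] selects indices [2, 3, 4, 5] (2->9, 3->11, 4->8, 5->12), giving [9, 11, 8, 12].

[9, 11, 8, 12]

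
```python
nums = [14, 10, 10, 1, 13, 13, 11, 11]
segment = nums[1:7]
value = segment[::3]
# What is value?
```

nums has length 8. The slice nums[1:7] selects indices [1, 2, 3, 4, 5, 6] (1->10, 2->10, 3->1, 4->13, 5->13, 6->11), giving [10, 10, 1, 13, 13, 11]. So segment = [10, 10, 1, 13, 13, 11]. segment has length 6. The slice segment[::3] selects indices [0, 3] (0->10, 3->13), giving [10, 13].

[10, 13]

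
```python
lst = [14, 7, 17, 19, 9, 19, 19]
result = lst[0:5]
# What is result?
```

lst has length 7. The slice lst[0:5] selects indices [0, 1, 2, 3, 4] (0->14, 1->7, 2->17, 3->19, 4->9), giving [14, 7, 17, 19, 9].

[14, 7, 17, 19, 9]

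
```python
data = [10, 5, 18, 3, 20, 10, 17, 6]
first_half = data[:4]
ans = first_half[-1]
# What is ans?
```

data has length 8. The slice data[:4] selects indices [0, 1, 2, 3] (0->10, 1->5, 2->18, 3->3), giving [10, 5, 18, 3]. So first_half = [10, 5, 18, 3]. Then first_half[-1] = 3.

3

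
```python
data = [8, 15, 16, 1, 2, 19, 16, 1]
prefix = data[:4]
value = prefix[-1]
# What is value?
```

data has length 8. The slice data[:4] selects indices [0, 1, 2, 3] (0->8, 1->15, 2->16, 3->1), giving [8, 15, 16, 1]. So prefix = [8, 15, 16, 1]. Then prefix[-1] = 1.

1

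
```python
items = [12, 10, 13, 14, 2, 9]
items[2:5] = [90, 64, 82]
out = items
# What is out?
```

items starts as [12, 10, 13, 14, 2, 9] (length 6). The slice items[2:5] covers indices [2, 3, 4] with values [13, 14, 2]. Replacing that slice with [90, 64, 82] (same length) produces [12, 10, 90, 64, 82, 9].

[12, 10, 90, 64, 82, 9]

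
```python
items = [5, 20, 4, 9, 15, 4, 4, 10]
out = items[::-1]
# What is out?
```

items has length 8. The slice items[::-1] selects indices [7, 6, 5, 4, 3, 2, 1, 0] (7->10, 6->4, 5->4, 4->15, 3->9, 2->4, 1->20, 0->5), giving [10, 4, 4, 15, 9, 4, 20, 5].

[10, 4, 4, 15, 9, 4, 20, 5]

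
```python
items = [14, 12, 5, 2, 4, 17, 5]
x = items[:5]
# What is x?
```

items has length 7. The slice items[:5] selects indices [0, 1, 2, 3, 4] (0->14, 1->12, 2->5, 3->2, 4->4), giving [14, 12, 5, 2, 4].

[14, 12, 5, 2, 4]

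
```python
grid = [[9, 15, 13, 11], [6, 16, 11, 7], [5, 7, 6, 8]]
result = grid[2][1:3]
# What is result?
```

grid[2] = [5, 7, 6, 8]. grid[2] has length 4. The slice grid[2][1:3] selects indices [1, 2] (1->7, 2->6), giving [7, 6].

[7, 6]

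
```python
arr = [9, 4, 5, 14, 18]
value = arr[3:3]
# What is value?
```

arr has length 5. The slice arr[3:3] resolves to an empty index range, so the result is [].

[]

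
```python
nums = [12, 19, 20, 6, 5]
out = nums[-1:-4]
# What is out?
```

nums has length 5. The slice nums[-1:-4] resolves to an empty index range, so the result is [].

[]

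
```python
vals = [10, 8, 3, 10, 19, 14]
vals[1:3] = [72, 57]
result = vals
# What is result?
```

vals starts as [10, 8, 3, 10, 19, 14] (length 6). The slice vals[1:3] covers indices [1, 2] with values [8, 3]. Replacing that slice with [72, 57] (same length) produces [10, 72, 57, 10, 19, 14].

[10, 72, 57, 10, 19, 14]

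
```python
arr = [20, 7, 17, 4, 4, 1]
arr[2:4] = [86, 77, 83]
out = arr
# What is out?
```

arr starts as [20, 7, 17, 4, 4, 1] (length 6). The slice arr[2:4] covers indices [2, 3] with values [17, 4]. Replacing that slice with [86, 77, 83] (different length) produces [20, 7, 86, 77, 83, 4, 1].

[20, 7, 86, 77, 83, 4, 1]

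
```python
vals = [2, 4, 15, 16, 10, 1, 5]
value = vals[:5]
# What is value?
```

vals has length 7. The slice vals[:5] selects indices [0, 1, 2, 3, 4] (0->2, 1->4, 2->15, 3->16, 4->10), giving [2, 4, 15, 16, 10].

[2, 4, 15, 16, 10]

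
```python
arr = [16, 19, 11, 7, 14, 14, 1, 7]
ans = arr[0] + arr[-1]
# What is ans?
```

arr has length 8. arr[0] = 16.
arr has length 8. Negative index -1 maps to positive index 8 + (-1) = 7. arr[7] = 7.
Sum: 16 + 7 = 23.

23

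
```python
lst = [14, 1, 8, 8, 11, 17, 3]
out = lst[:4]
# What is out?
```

lst has length 7. The slice lst[:4] selects indices [0, 1, 2, 3] (0->14, 1->1, 2->8, 3->8), giving [14, 1, 8, 8].

[14, 1, 8, 8]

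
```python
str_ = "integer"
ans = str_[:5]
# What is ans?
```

str_ has length 7. The slice str_[:5] selects indices [0, 1, 2, 3, 4] (0->'i', 1->'n', 2->'t', 3->'e', 4->'g'), giving 'integ'.

'integ'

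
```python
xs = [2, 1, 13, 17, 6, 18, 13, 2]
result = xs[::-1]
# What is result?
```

xs has length 8. The slice xs[::-1] selects indices [7, 6, 5, 4, 3, 2, 1, 0] (7->2, 6->13, 5->18, 4->6, 3->17, 2->13, 1->1, 0->2), giving [2, 13, 18, 6, 17, 13, 1, 2].

[2, 13, 18, 6, 17, 13, 1, 2]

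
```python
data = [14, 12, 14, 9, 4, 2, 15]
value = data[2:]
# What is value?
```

data has length 7. The slice data[2:] selects indices [2, 3, 4, 5, 6] (2->14, 3->9, 4->4, 5->2, 6->15), giving [14, 9, 4, 2, 15].

[14, 9, 4, 2, 15]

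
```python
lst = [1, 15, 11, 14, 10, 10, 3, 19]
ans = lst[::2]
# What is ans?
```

lst has length 8. The slice lst[::2] selects indices [0, 2, 4, 6] (0->1, 2->11, 4->10, 6->3), giving [1, 11, 10, 3].

[1, 11, 10, 3]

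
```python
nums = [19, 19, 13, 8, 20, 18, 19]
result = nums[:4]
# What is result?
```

nums has length 7. The slice nums[:4] selects indices [0, 1, 2, 3] (0->19, 1->19, 2->13, 3->8), giving [19, 19, 13, 8].

[19, 19, 13, 8]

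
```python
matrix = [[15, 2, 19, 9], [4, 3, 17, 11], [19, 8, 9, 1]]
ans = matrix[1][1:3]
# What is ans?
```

matrix[1] = [4, 3, 17, 11]. matrix[1] has length 4. The slice matrix[1][1:3] selects indices [1, 2] (1->3, 2->17), giving [3, 17].

[3, 17]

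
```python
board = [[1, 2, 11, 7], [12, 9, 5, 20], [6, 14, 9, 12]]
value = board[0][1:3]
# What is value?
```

board[0] = [1, 2, 11, 7]. board[0] has length 4. The slice board[0][1:3] selects indices [1, 2] (1->2, 2->11), giving [2, 11].

[2, 11]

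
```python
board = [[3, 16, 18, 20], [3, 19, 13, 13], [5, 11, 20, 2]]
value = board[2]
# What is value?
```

board has 3 rows. Row 2 is [5, 11, 20, 2].

[5, 11, 20, 2]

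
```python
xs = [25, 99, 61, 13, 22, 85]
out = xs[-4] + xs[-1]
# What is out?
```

xs has length 6. Negative index -4 maps to positive index 6 + (-4) = 2. xs[2] = 61.
xs has length 6. Negative index -1 maps to positive index 6 + (-1) = 5. xs[5] = 85.
Sum: 61 + 85 = 146.

146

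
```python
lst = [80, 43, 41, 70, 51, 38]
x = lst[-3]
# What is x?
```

lst has length 6. Negative index -3 maps to positive index 6 + (-3) = 3. lst[3] = 70.

70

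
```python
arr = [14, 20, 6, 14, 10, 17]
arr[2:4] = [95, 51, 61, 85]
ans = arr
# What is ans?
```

arr starts as [14, 20, 6, 14, 10, 17] (length 6). The slice arr[2:4] covers indices [2, 3] with values [6, 14]. Replacing that slice with [95, 51, 61, 85] (different length) produces [14, 20, 95, 51, 61, 85, 10, 17].

[14, 20, 95, 51, 61, 85, 10, 17]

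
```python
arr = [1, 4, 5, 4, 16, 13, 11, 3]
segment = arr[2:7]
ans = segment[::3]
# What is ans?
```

arr has length 8. The slice arr[2:7] selects indices [2, 3, 4, 5, 6] (2->5, 3->4, 4->16, 5->13, 6->11), giving [5, 4, 16, 13, 11]. So segment = [5, 4, 16, 13, 11]. segment has length 5. The slice segment[::3] selects indices [0, 3] (0->5, 3->13), giving [5, 13].

[5, 13]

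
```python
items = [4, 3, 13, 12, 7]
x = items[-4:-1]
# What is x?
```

items has length 5. The slice items[-4:-1] selects indices [1, 2, 3] (1->3, 2->13, 3->12), giving [3, 13, 12].

[3, 13, 12]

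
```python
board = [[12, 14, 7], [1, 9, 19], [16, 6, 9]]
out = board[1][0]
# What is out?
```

board[1] = [1, 9, 19]. Taking column 0 of that row yields 1.

1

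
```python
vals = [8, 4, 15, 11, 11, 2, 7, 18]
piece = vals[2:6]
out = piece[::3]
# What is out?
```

vals has length 8. The slice vals[2:6] selects indices [2, 3, 4, 5] (2->15, 3->11, 4->11, 5->2), giving [15, 11, 11, 2]. So piece = [15, 11, 11, 2]. piece has length 4. The slice piece[::3] selects indices [0, 3] (0->15, 3->2), giving [15, 2].

[15, 2]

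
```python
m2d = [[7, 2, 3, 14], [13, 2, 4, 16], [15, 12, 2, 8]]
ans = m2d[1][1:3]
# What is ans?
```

m2d[1] = [13, 2, 4, 16]. m2d[1] has length 4. The slice m2d[1][1:3] selects indices [1, 2] (1->2, 2->4), giving [2, 4].

[2, 4]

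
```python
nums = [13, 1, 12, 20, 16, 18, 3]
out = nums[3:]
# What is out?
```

nums has length 7. The slice nums[3:] selects indices [3, 4, 5, 6] (3->20, 4->16, 5->18, 6->3), giving [20, 16, 18, 3].

[20, 16, 18, 3]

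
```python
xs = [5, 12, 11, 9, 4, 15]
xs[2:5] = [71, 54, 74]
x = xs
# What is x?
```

xs starts as [5, 12, 11, 9, 4, 15] (length 6). The slice xs[2:5] covers indices [2, 3, 4] with values [11, 9, 4]. Replacing that slice with [71, 54, 74] (same length) produces [5, 12, 71, 54, 74, 15].

[5, 12, 71, 54, 74, 15]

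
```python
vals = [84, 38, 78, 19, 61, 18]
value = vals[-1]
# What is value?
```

vals has length 6. Negative index -1 maps to positive index 6 + (-1) = 5. vals[5] = 18.

18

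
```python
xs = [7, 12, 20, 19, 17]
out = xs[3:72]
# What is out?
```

xs has length 5. The slice xs[3:72] selects indices [3, 4] (3->19, 4->17), giving [19, 17].

[19, 17]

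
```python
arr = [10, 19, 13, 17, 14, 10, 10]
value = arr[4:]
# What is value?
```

arr has length 7. The slice arr[4:] selects indices [4, 5, 6] (4->14, 5->10, 6->10), giving [14, 10, 10].

[14, 10, 10]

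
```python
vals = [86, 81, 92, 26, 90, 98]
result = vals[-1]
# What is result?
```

vals has length 6. Negative index -1 maps to positive index 6 + (-1) = 5. vals[5] = 98.

98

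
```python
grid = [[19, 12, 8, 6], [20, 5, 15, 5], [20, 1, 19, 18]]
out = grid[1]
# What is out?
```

grid has 3 rows. Row 1 is [20, 5, 15, 5].

[20, 5, 15, 5]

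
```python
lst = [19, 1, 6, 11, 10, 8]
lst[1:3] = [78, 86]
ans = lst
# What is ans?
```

lst starts as [19, 1, 6, 11, 10, 8] (length 6). The slice lst[1:3] covers indices [1, 2] with values [1, 6]. Replacing that slice with [78, 86] (same length) produces [19, 78, 86, 11, 10, 8].

[19, 78, 86, 11, 10, 8]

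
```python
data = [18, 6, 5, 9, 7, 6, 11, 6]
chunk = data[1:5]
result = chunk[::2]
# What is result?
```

data has length 8. The slice data[1:5] selects indices [1, 2, 3, 4] (1->6, 2->5, 3->9, 4->7), giving [6, 5, 9, 7]. So chunk = [6, 5, 9, 7]. chunk has length 4. The slice chunk[::2] selects indices [0, 2] (0->6, 2->9), giving [6, 9].

[6, 9]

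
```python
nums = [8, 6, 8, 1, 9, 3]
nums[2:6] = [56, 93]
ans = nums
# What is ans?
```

nums starts as [8, 6, 8, 1, 9, 3] (length 6). The slice nums[2:6] covers indices [2, 3, 4, 5] with values [8, 1, 9, 3]. Replacing that slice with [56, 93] (different length) produces [8, 6, 56, 93].

[8, 6, 56, 93]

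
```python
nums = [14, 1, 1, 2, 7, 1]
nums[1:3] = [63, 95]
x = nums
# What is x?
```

nums starts as [14, 1, 1, 2, 7, 1] (length 6). The slice nums[1:3] covers indices [1, 2] with values [1, 1]. Replacing that slice with [63, 95] (same length) produces [14, 63, 95, 2, 7, 1].

[14, 63, 95, 2, 7, 1]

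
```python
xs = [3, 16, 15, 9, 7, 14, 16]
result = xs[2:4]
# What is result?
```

xs has length 7. The slice xs[2:4] selects indices [2, 3] (2->15, 3->9), giving [15, 9].

[15, 9]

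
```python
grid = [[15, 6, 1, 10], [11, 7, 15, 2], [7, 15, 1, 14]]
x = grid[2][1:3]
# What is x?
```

grid[2] = [7, 15, 1, 14]. grid[2] has length 4. The slice grid[2][1:3] selects indices [1, 2] (1->15, 2->1), giving [15, 1].

[15, 1]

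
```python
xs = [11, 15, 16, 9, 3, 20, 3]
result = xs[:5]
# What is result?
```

xs has length 7. The slice xs[:5] selects indices [0, 1, 2, 3, 4] (0->11, 1->15, 2->16, 3->9, 4->3), giving [11, 15, 16, 9, 3].

[11, 15, 16, 9, 3]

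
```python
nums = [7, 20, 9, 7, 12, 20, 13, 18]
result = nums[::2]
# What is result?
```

nums has length 8. The slice nums[::2] selects indices [0, 2, 4, 6] (0->7, 2->9, 4->12, 6->13), giving [7, 9, 12, 13].

[7, 9, 12, 13]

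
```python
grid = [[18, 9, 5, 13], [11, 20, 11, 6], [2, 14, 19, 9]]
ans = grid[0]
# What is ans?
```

grid has 3 rows. Row 0 is [18, 9, 5, 13].

[18, 9, 5, 13]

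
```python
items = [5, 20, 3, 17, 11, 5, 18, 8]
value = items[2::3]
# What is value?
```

items has length 8. The slice items[2::3] selects indices [2, 5] (2->3, 5->5), giving [3, 5].

[3, 5]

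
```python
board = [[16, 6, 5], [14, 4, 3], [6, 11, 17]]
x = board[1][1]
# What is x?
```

board[1] = [14, 4, 3]. Taking column 1 of that row yields 4.

4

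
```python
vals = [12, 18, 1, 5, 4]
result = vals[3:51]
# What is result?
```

vals has length 5. The slice vals[3:51] selects indices [3, 4] (3->5, 4->4), giving [5, 4].

[5, 4]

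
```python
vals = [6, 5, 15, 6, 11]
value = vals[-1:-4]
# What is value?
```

vals has length 5. The slice vals[-1:-4] resolves to an empty index range, so the result is [].

[]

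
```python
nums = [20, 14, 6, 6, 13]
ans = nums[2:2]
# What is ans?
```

nums has length 5. The slice nums[2:2] resolves to an empty index range, so the result is [].

[]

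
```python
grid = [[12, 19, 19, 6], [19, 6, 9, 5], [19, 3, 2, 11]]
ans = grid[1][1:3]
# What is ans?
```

grid[1] = [19, 6, 9, 5]. grid[1] has length 4. The slice grid[1][1:3] selects indices [1, 2] (1->6, 2->9), giving [6, 9].

[6, 9]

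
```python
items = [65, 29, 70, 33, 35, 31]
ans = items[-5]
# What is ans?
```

items has length 6. Negative index -5 maps to positive index 6 + (-5) = 1. items[1] = 29.

29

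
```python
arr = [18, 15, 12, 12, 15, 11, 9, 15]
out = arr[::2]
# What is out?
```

arr has length 8. The slice arr[::2] selects indices [0, 2, 4, 6] (0->18, 2->12, 4->15, 6->9), giving [18, 12, 15, 9].

[18, 12, 15, 9]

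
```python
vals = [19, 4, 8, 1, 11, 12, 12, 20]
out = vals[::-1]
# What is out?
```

vals has length 8. The slice vals[::-1] selects indices [7, 6, 5, 4, 3, 2, 1, 0] (7->20, 6->12, 5->12, 4->11, 3->1, 2->8, 1->4, 0->19), giving [20, 12, 12, 11, 1, 8, 4, 19].

[20, 12, 12, 11, 1, 8, 4, 19]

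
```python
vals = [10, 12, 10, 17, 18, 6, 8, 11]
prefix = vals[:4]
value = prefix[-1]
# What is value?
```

vals has length 8. The slice vals[:4] selects indices [0, 1, 2, 3] (0->10, 1->12, 2->10, 3->17), giving [10, 12, 10, 17]. So prefix = [10, 12, 10, 17]. Then prefix[-1] = 17.

17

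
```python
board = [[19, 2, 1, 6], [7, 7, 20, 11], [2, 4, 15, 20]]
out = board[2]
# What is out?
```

board has 3 rows. Row 2 is [2, 4, 15, 20].

[2, 4, 15, 20]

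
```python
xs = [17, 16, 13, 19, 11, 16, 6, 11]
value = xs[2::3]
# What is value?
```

xs has length 8. The slice xs[2::3] selects indices [2, 5] (2->13, 5->16), giving [13, 16].

[13, 16]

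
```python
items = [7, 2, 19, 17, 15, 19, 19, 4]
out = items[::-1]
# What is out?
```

items has length 8. The slice items[::-1] selects indices [7, 6, 5, 4, 3, 2, 1, 0] (7->4, 6->19, 5->19, 4->15, 3->17, 2->19, 1->2, 0->7), giving [4, 19, 19, 15, 17, 19, 2, 7].

[4, 19, 19, 15, 17, 19, 2, 7]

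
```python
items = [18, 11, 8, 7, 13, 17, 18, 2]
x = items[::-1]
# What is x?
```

items has length 8. The slice items[::-1] selects indices [7, 6, 5, 4, 3, 2, 1, 0] (7->2, 6->18, 5->17, 4->13, 3->7, 2->8, 1->11, 0->18), giving [2, 18, 17, 13, 7, 8, 11, 18].

[2, 18, 17, 13, 7, 8, 11, 18]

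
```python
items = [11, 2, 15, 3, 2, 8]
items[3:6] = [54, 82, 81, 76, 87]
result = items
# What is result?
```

items starts as [11, 2, 15, 3, 2, 8] (length 6). The slice items[3:6] covers indices [3, 4, 5] with values [3, 2, 8]. Replacing that slice with [54, 82, 81, 76, 87] (different length) produces [11, 2, 15, 54, 82, 81, 76, 87].

[11, 2, 15, 54, 82, 81, 76, 87]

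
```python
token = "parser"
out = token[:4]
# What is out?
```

token has length 6. The slice token[:4] selects indices [0, 1, 2, 3] (0->'p', 1->'a', 2->'r', 3->'s'), giving 'pars'.

'pars'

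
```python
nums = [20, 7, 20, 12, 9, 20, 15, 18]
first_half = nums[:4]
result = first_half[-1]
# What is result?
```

nums has length 8. The slice nums[:4] selects indices [0, 1, 2, 3] (0->20, 1->7, 2->20, 3->12), giving [20, 7, 20, 12]. So first_half = [20, 7, 20, 12]. Then first_half[-1] = 12.

12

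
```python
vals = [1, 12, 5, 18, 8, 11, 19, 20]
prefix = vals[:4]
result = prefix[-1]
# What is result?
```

vals has length 8. The slice vals[:4] selects indices [0, 1, 2, 3] (0->1, 1->12, 2->5, 3->18), giving [1, 12, 5, 18]. So prefix = [1, 12, 5, 18]. Then prefix[-1] = 18.

18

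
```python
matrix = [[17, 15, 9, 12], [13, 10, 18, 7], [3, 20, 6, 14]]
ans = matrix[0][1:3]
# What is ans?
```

matrix[0] = [17, 15, 9, 12]. matrix[0] has length 4. The slice matrix[0][1:3] selects indices [1, 2] (1->15, 2->9), giving [15, 9].

[15, 9]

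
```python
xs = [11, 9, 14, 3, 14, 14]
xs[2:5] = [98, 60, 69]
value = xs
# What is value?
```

xs starts as [11, 9, 14, 3, 14, 14] (length 6). The slice xs[2:5] covers indices [2, 3, 4] with values [14, 3, 14]. Replacing that slice with [98, 60, 69] (same length) produces [11, 9, 98, 60, 69, 14].

[11, 9, 98, 60, 69, 14]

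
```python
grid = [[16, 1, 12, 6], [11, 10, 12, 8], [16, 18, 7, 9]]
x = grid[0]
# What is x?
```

grid has 3 rows. Row 0 is [16, 1, 12, 6].

[16, 1, 12, 6]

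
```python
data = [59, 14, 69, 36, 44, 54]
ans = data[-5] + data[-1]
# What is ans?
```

data has length 6. Negative index -5 maps to positive index 6 + (-5) = 1. data[1] = 14.
data has length 6. Negative index -1 maps to positive index 6 + (-1) = 5. data[5] = 54.
Sum: 14 + 54 = 68.

68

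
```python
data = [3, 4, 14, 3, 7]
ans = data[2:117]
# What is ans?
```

data has length 5. The slice data[2:117] selects indices [2, 3, 4] (2->14, 3->3, 4->7), giving [14, 3, 7].

[14, 3, 7]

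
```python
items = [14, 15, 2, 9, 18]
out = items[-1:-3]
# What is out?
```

items has length 5. The slice items[-1:-3] resolves to an empty index range, so the result is [].

[]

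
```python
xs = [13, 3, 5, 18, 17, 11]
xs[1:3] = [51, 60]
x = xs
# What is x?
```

xs starts as [13, 3, 5, 18, 17, 11] (length 6). The slice xs[1:3] covers indices [1, 2] with values [3, 5]. Replacing that slice with [51, 60] (same length) produces [13, 51, 60, 18, 17, 11].

[13, 51, 60, 18, 17, 11]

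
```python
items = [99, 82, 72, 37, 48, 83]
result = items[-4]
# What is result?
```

items has length 6. Negative index -4 maps to positive index 6 + (-4) = 2. items[2] = 72.

72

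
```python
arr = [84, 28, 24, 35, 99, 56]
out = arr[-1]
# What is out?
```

arr has length 6. Negative index -1 maps to positive index 6 + (-1) = 5. arr[5] = 56.

56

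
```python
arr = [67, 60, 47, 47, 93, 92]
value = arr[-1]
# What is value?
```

arr has length 6. Negative index -1 maps to positive index 6 + (-1) = 5. arr[5] = 92.

92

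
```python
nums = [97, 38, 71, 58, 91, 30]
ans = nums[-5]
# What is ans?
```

nums has length 6. Negative index -5 maps to positive index 6 + (-5) = 1. nums[1] = 38.

38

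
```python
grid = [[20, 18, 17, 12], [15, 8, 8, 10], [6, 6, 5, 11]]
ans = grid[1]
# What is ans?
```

grid has 3 rows. Row 1 is [15, 8, 8, 10].

[15, 8, 8, 10]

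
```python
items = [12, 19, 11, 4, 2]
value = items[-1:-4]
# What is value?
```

items has length 5. The slice items[-1:-4] resolves to an empty index range, so the result is [].

[]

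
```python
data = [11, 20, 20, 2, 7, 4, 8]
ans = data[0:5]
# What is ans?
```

data has length 7. The slice data[0:5] selects indices [0, 1, 2, 3, 4] (0->11, 1->20, 2->20, 3->2, 4->7), giving [11, 20, 20, 2, 7].

[11, 20, 20, 2, 7]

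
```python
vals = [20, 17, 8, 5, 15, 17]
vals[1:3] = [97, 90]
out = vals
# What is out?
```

vals starts as [20, 17, 8, 5, 15, 17] (length 6). The slice vals[1:3] covers indices [1, 2] with values [17, 8]. Replacing that slice with [97, 90] (same length) produces [20, 97, 90, 5, 15, 17].

[20, 97, 90, 5, 15, 17]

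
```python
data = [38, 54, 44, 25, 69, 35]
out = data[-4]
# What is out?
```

data has length 6. Negative index -4 maps to positive index 6 + (-4) = 2. data[2] = 44.

44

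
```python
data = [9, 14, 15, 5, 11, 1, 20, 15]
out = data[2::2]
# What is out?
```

data has length 8. The slice data[2::2] selects indices [2, 4, 6] (2->15, 4->11, 6->20), giving [15, 11, 20].

[15, 11, 20]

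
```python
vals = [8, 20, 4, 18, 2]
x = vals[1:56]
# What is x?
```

vals has length 5. The slice vals[1:56] selects indices [1, 2, 3, 4] (1->20, 2->4, 3->18, 4->2), giving [20, 4, 18, 2].

[20, 4, 18, 2]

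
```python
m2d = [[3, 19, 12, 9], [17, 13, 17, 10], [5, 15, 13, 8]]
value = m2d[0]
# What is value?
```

m2d has 3 rows. Row 0 is [3, 19, 12, 9].

[3, 19, 12, 9]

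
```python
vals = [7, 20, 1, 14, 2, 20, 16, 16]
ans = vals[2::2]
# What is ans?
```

vals has length 8. The slice vals[2::2] selects indices [2, 4, 6] (2->1, 4->2, 6->16), giving [1, 2, 16].

[1, 2, 16]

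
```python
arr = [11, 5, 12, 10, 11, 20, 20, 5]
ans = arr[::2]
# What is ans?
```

arr has length 8. The slice arr[::2] selects indices [0, 2, 4, 6] (0->11, 2->12, 4->11, 6->20), giving [11, 12, 11, 20].

[11, 12, 11, 20]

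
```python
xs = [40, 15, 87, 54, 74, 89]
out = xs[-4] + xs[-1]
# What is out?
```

xs has length 6. Negative index -4 maps to positive index 6 + (-4) = 2. xs[2] = 87.
xs has length 6. Negative index -1 maps to positive index 6 + (-1) = 5. xs[5] = 89.
Sum: 87 + 89 = 176.

176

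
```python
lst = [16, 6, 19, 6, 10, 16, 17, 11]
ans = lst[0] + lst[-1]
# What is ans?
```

lst has length 8. lst[0] = 16.
lst has length 8. Negative index -1 maps to positive index 8 + (-1) = 7. lst[7] = 11.
Sum: 16 + 11 = 27.

27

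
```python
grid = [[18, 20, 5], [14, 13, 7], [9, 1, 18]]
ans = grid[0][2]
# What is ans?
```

grid[0] = [18, 20, 5]. Taking column 2 of that row yields 5.

5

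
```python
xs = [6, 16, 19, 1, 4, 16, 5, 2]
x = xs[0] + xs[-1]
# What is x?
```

xs has length 8. xs[0] = 6.
xs has length 8. Negative index -1 maps to positive index 8 + (-1) = 7. xs[7] = 2.
Sum: 6 + 2 = 8.

8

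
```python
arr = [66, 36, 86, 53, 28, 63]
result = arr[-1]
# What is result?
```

arr has length 6. Negative index -1 maps to positive index 6 + (-1) = 5. arr[5] = 63.

63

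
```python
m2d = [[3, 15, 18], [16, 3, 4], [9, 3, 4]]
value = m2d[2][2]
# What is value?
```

m2d[2] = [9, 3, 4]. Taking column 2 of that row yields 4.

4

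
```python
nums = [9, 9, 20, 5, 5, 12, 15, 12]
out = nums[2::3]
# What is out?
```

nums has length 8. The slice nums[2::3] selects indices [2, 5] (2->20, 5->12), giving [20, 12].

[20, 12]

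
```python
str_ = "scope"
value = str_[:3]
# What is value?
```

str_ has length 5. The slice str_[:3] selects indices [0, 1, 2] (0->'s', 1->'c', 2->'o'), giving 'sco'.

'sco'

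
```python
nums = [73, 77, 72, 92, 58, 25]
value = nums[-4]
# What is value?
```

nums has length 6. Negative index -4 maps to positive index 6 + (-4) = 2. nums[2] = 72.

72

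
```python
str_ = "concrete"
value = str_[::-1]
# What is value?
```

str_ has length 8. The slice str_[::-1] selects indices [7, 6, 5, 4, 3, 2, 1, 0] (7->'e', 6->'t', 5->'e', 4->'r', 3->'c', 2->'n', 1->'o', 0->'c'), giving 'etercnoc'.

'etercnoc'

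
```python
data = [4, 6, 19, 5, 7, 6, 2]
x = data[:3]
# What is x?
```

data has length 7. The slice data[:3] selects indices [0, 1, 2] (0->4, 1->6, 2->19), giving [4, 6, 19].

[4, 6, 19]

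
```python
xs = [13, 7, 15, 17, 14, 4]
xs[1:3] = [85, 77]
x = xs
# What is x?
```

xs starts as [13, 7, 15, 17, 14, 4] (length 6). The slice xs[1:3] covers indices [1, 2] with values [7, 15]. Replacing that slice with [85, 77] (same length) produces [13, 85, 77, 17, 14, 4].

[13, 85, 77, 17, 14, 4]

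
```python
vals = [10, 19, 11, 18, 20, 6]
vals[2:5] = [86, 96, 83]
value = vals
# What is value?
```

vals starts as [10, 19, 11, 18, 20, 6] (length 6). The slice vals[2:5] covers indices [2, 3, 4] with values [11, 18, 20]. Replacing that slice with [86, 96, 83] (same length) produces [10, 19, 86, 96, 83, 6].

[10, 19, 86, 96, 83, 6]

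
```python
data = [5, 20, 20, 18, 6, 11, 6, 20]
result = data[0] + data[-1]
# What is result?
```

data has length 8. data[0] = 5.
data has length 8. Negative index -1 maps to positive index 8 + (-1) = 7. data[7] = 20.
Sum: 5 + 20 = 25.

25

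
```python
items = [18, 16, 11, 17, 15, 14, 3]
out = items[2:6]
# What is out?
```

items has length 7. The slice items[2:6] selects indices [2, 3, 4, 5] (2->11, 3->17, 4->15, 5->14), giving [11, 17, 15, 14].

[11, 17, 15, 14]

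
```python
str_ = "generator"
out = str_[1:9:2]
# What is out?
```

str_ has length 9. The slice str_[1:9:2] selects indices [1, 3, 5, 7] (1->'e', 3->'e', 5->'a', 7->'o'), giving 'eeao'.

'eeao'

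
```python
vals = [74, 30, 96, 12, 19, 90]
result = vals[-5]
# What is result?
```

vals has length 6. Negative index -5 maps to positive index 6 + (-5) = 1. vals[1] = 30.

30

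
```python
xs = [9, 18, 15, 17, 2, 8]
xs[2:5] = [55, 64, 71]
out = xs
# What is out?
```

xs starts as [9, 18, 15, 17, 2, 8] (length 6). The slice xs[2:5] covers indices [2, 3, 4] with values [15, 17, 2]. Replacing that slice with [55, 64, 71] (same length) produces [9, 18, 55, 64, 71, 8].

[9, 18, 55, 64, 71, 8]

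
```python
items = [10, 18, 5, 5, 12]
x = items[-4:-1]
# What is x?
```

items has length 5. The slice items[-4:-1] selects indices [1, 2, 3] (1->18, 2->5, 3->5), giving [18, 5, 5].

[18, 5, 5]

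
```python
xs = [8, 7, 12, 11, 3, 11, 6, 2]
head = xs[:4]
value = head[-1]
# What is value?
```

xs has length 8. The slice xs[:4] selects indices [0, 1, 2, 3] (0->8, 1->7, 2->12, 3->11), giving [8, 7, 12, 11]. So head = [8, 7, 12, 11]. Then head[-1] = 11.

11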